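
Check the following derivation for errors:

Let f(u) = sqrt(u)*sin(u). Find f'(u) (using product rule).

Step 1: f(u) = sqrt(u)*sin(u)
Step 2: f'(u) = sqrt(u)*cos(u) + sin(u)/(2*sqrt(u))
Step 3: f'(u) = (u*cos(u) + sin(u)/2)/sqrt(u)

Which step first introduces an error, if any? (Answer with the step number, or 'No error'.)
No error

All steps in this derivation are correct.
The final answer f'(u) = (u*cos(u) + sin(u)/2)/sqrt(u) is valid.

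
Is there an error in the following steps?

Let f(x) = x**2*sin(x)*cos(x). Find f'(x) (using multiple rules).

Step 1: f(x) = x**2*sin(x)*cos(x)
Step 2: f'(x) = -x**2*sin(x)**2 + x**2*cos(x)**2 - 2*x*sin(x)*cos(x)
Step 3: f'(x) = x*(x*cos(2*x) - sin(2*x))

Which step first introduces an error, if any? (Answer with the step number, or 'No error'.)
Step 2

Step 2 is incorrect due to a sign flip.
The step shows: -x**2*sin(x)**2 + x**2*cos(x)**2 - 2*x*sin(x)*cos(x)
The correct value should be: -x**2*sin(x)**2 + x**2*cos(x)**2 + 2*x*sin(x)*cos(x)

Explanation: The sign of one term was flipped: the term 2*x*sin(x)*cos(x) was incorrectly written as -2*x*sin(x)*cos(x)
The later steps are derived from this incorrect expression, so the error originates in Step 2.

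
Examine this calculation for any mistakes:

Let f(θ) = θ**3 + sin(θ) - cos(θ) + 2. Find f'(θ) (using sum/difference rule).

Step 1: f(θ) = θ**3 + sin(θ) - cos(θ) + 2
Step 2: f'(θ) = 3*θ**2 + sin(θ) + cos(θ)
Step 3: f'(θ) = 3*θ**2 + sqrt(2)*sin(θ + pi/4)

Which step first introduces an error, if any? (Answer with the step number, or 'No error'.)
No error

All steps in this derivation are correct.
The final answer f'(θ) = 3*θ**2 + sqrt(2)*sin(θ + pi/4) is valid.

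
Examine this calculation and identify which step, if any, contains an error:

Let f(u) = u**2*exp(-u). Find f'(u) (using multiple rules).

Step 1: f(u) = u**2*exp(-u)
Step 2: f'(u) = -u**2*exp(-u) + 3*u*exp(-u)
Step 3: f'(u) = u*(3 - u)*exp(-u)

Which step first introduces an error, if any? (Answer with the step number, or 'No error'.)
Step 2

Step 2 is incorrect due to a wrong coefficient.
The step shows: -u**2*exp(-u) + 3*u*exp(-u)
The correct value should be: -u**2*exp(-u) + 2*u*exp(-u)

Explanation: The coefficient 2 was incorrectly written as 3: the term 2*u*exp(-u) was incorrectly written as 3*u*exp(-u)
The later steps are derived from this incorrect expression, so the error originates in Step 2.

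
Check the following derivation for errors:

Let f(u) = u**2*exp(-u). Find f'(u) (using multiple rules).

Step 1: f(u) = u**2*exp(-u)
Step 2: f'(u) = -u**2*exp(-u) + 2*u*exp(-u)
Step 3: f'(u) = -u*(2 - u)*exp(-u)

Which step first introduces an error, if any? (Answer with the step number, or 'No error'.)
Step 3

Step 3 is incorrect due to a sign flip.
The step shows: -u*(2 - u)*exp(-u)
The correct value should be: u*(2 - u)*exp(-u)

Explanation: The sign of the whole expression was flipped: the term u*(2 - u)*exp(-u) was incorrectly written as -u*(2 - u)*exp(-u)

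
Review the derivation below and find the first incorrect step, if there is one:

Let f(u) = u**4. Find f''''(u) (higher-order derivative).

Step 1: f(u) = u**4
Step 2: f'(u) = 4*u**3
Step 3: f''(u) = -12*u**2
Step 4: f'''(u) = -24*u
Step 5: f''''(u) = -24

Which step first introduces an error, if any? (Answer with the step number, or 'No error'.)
Step 3

Step 3 is incorrect due to a sign flip.
The step shows: -12*u**2
The correct value should be: 12*u**2

Explanation: The sign of the whole expression was flipped: the term 12*u**2 was incorrectly written as -12*u**2
The later steps are derived from this incorrect expression, so the error originates in Step 3.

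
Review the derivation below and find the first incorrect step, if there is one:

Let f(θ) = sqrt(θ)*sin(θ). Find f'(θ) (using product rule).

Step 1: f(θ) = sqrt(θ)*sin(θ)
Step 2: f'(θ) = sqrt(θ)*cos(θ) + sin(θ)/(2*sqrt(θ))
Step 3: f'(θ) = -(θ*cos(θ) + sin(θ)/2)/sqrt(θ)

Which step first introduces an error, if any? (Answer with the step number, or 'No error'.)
Step 3

Step 3 is incorrect due to a sign flip.
The step shows: -(θ*cos(θ) + sin(θ)/2)/sqrt(θ)
The correct value should be: (θ*cos(θ) + sin(θ)/2)/sqrt(θ)

Explanation: The sign of the whole expression was flipped: the term (θ*cos(θ) + sin(θ)/2)/sqrt(θ) was incorrectly written as -(θ*cos(θ) + sin(θ)/2)/sqrt(θ)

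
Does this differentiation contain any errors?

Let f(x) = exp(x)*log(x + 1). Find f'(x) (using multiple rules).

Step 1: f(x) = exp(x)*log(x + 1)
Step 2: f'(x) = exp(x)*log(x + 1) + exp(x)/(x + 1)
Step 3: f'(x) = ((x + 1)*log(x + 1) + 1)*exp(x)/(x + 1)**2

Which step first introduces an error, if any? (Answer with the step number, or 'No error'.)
Step 3

Step 3 is incorrect due to a wrong exponent.
The step shows: ((x + 1)*log(x + 1) + 1)*exp(x)/(x + 1)**2
The correct value should be: ((x + 1)*log(x + 1) + 1)*exp(x)/(x + 1)

Explanation: The exponent -1 on x + 1 was incorrectly written as -2: the term ((x + 1)*log(x + 1) + 1)*exp(x)/(x + 1) was incorrectly written as ((x + 1)*log(x + 1) + 1)*exp(x)/(x + 1)**2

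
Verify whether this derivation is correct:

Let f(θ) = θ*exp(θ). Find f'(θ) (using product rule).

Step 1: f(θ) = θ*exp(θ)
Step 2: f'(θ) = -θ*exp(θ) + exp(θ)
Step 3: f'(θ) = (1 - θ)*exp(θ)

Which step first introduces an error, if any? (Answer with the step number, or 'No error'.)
Step 2

Step 2 is incorrect due to a sign flip.
The step shows: -θ*exp(θ) + exp(θ)
The correct value should be: θ*exp(θ) + exp(θ)

Explanation: The sign of one term was flipped: the term θ*exp(θ) was incorrectly written as -θ*exp(θ)
The later steps are derived from this incorrect expression, so the error originates in Step 2.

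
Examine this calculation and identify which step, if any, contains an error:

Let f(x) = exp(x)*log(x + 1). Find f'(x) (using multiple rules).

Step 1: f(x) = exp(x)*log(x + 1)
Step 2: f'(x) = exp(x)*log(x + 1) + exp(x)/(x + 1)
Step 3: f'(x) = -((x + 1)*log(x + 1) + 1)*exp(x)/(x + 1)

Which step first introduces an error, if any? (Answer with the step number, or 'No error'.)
Step 3

Step 3 is incorrect due to a sign flip.
The step shows: -((x + 1)*log(x + 1) + 1)*exp(x)/(x + 1)
The correct value should be: ((x + 1)*log(x + 1) + 1)*exp(x)/(x + 1)

Explanation: The sign of the whole expression was flipped: the term ((x + 1)*log(x + 1) + 1)*exp(x)/(x + 1) was incorrectly written as -((x + 1)*log(x + 1) + 1)*exp(x)/(x + 1)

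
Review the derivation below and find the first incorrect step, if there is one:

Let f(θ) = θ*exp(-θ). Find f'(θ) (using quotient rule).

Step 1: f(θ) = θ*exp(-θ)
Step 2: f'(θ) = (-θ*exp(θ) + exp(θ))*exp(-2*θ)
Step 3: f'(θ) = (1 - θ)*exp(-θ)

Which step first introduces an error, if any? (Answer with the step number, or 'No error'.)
No error

All steps in this derivation are correct.
The final answer f'(θ) = (1 - θ)*exp(-θ) is valid.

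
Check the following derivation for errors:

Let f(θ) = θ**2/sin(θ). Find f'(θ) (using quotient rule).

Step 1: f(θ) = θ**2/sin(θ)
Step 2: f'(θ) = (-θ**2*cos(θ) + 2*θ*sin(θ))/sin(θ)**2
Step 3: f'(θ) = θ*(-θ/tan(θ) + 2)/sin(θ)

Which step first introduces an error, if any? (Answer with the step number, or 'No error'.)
No error

All steps in this derivation are correct.
The final answer f'(θ) = θ*(-θ/tan(θ) + 2)/sin(θ) is valid.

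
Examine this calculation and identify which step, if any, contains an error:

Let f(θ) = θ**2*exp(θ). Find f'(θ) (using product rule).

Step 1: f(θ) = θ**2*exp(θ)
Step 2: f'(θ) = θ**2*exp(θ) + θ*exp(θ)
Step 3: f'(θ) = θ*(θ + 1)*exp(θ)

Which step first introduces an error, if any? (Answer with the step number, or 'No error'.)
Step 2

Step 2 is incorrect due to a wrong coefficient.
The step shows: θ**2*exp(θ) + θ*exp(θ)
The correct value should be: θ**2*exp(θ) + 2*θ*exp(θ)

Explanation: The coefficient 2 was incorrectly written as 1: the term 2*θ*exp(θ) was incorrectly written as θ*exp(θ)
The later steps are derived from this incorrect expression, so the error originates in Step 2.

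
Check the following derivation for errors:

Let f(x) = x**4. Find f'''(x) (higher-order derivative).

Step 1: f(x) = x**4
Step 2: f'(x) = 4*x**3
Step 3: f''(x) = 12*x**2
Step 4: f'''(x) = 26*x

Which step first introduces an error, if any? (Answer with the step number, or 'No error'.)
Step 4

Step 4 is incorrect due to a wrong coefficient.
The step shows: 26*x
The correct value should be: 24*x

Explanation: The coefficient 24 was incorrectly written as 26: the term 24*x was incorrectly written as 26*x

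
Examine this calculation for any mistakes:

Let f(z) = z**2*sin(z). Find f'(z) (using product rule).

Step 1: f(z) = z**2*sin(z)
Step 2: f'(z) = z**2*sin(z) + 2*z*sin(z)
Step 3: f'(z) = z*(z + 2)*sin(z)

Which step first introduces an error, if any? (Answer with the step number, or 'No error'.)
Step 2

Step 2 is incorrect due to a wrong trig function.
The step shows: z**2*sin(z) + 2*z*sin(z)
The correct value should be: z**2*cos(z) + 2*z*sin(z)

Explanation: cos(z) was incorrectly written as sin(z): the term z**2*cos(z) was incorrectly written as z**2*sin(z)
The later steps are derived from this incorrect expression, so the error originates in Step 2.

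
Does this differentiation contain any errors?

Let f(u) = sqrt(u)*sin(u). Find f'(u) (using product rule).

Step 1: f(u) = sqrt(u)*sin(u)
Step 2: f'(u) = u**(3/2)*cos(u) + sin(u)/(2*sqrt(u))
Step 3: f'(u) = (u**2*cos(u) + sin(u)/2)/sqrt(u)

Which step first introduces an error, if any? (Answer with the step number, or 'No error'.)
Step 2

Step 2 is incorrect due to a wrong exponent.
The step shows: u**(3/2)*cos(u) + sin(u)/(2*sqrt(u))
The correct value should be: sqrt(u)*cos(u) + sin(u)/(2*sqrt(u))

Explanation: The exponent 1/2 on u was incorrectly written as 3/2: the term sqrt(u)*cos(u) was incorrectly written as u**(3/2)*cos(u)
The later steps are derived from this incorrect expression, so the error originates in Step 2.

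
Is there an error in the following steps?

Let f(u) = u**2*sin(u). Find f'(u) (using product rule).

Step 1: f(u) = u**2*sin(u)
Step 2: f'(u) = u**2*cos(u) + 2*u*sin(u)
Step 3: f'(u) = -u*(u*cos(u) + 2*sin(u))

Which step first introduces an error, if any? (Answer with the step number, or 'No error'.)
Step 3

Step 3 is incorrect due to a sign flip.
The step shows: -u*(u*cos(u) + 2*sin(u))
The correct value should be: u*(u*cos(u) + 2*sin(u))

Explanation: The sign of the whole expression was flipped: the term u*(u*cos(u) + 2*sin(u)) was incorrectly written as -u*(u*cos(u) + 2*sin(u))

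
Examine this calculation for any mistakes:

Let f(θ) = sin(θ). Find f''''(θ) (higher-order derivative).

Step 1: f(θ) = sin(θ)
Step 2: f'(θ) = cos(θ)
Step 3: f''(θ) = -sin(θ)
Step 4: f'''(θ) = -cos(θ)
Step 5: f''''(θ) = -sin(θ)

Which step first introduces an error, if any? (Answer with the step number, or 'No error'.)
Step 5

Step 5 is incorrect due to a sign flip.
The step shows: -sin(θ)
The correct value should be: sin(θ)

Explanation: The sign of the whole expression was flipped: the term sin(θ) was incorrectly written as -sin(θ)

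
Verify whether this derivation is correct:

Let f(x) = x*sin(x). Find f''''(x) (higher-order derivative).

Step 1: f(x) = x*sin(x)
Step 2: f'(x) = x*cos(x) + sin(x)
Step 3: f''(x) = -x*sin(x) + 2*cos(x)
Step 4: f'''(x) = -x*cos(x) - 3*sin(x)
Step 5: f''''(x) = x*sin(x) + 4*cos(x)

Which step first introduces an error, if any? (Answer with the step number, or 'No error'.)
Step 5

Step 5 is incorrect due to a sign flip.
The step shows: x*sin(x) + 4*cos(x)
The correct value should be: x*sin(x) - 4*cos(x)

Explanation: The sign of one term was flipped: the term -4*cos(x) was incorrectly written as 4*cos(x)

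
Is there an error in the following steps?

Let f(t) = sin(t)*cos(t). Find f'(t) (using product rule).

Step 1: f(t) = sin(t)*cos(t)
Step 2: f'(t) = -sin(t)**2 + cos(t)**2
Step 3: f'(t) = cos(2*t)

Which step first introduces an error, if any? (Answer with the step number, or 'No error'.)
No error

All steps in this derivation are correct.
The final answer f'(t) = cos(2*t) is valid.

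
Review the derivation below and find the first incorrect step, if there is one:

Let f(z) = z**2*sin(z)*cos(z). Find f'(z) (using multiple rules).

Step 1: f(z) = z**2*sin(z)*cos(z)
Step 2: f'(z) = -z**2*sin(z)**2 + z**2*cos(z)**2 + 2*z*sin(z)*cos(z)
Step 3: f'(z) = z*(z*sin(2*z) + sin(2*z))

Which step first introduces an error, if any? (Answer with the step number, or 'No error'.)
Step 3

Step 3 is incorrect due to a wrong trig function.
The step shows: z*(z*sin(2*z) + sin(2*z))
The correct value should be: z*(z*cos(2*z) + sin(2*z))

Explanation: cos(2*z) was incorrectly written as sin(2*z): the term z*(z*cos(2*z) + sin(2*z)) was incorrectly written as z*(z*sin(2*z) + sin(2*z))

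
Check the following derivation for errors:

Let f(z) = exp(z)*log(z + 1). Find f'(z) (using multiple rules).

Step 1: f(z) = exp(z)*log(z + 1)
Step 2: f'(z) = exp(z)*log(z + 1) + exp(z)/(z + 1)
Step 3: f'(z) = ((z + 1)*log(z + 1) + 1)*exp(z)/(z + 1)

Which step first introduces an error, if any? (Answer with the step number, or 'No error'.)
No error

All steps in this derivation are correct.
The final answer f'(z) = ((z + 1)*log(z + 1) + 1)*exp(z)/(z + 1) is valid.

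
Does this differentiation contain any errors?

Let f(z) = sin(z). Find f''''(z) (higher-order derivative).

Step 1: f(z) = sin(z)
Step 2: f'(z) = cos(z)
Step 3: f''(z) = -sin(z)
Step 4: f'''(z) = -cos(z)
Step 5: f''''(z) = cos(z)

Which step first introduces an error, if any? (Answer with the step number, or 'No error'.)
Step 5

Step 5 is incorrect due to a wrong trig function.
The step shows: cos(z)
The correct value should be: sin(z)

Explanation: sin(z) was incorrectly written as cos(z): the term sin(z) was incorrectly written as cos(z)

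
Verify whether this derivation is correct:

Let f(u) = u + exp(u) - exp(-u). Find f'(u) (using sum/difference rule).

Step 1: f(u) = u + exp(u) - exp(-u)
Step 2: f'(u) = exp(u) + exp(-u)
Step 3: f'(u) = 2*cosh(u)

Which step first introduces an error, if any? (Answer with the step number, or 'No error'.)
Step 2

Step 2 is incorrect due to a dropped term.
The step shows: exp(u) + exp(-u)
The correct value should be: exp(u) + 1 + exp(-u)

Explanation: A term was dropped: the term 1 was incorrectly omitted
The later steps are derived from this incorrect expression, so the error originates in Step 2.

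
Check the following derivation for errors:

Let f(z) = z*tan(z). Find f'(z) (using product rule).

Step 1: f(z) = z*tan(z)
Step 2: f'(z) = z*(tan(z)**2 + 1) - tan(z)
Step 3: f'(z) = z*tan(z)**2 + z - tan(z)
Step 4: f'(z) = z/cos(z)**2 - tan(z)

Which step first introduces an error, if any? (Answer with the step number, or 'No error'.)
Step 2

Step 2 is incorrect due to a sign flip.
The step shows: z*(tan(z)**2 + 1) - tan(z)
The correct value should be: z*(tan(z)**2 + 1) + tan(z)

Explanation: The sign of one term was flipped: the term tan(z) was incorrectly written as -tan(z)
The later steps are derived from this incorrect expression, so the error originates in Step 2.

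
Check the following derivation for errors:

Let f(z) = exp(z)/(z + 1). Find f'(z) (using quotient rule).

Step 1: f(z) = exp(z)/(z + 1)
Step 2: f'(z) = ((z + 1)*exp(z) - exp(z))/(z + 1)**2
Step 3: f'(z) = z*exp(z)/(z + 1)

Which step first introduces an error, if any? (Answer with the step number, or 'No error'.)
Step 3

Step 3 is incorrect due to a wrong exponent.
The step shows: z*exp(z)/(z + 1)
The correct value should be: z*exp(z)/(z + 1)**2

Explanation: The exponent -2 on z + 1 was incorrectly written as -1: the term z*exp(z)/(z + 1)**2 was incorrectly written as z*exp(z)/(z + 1)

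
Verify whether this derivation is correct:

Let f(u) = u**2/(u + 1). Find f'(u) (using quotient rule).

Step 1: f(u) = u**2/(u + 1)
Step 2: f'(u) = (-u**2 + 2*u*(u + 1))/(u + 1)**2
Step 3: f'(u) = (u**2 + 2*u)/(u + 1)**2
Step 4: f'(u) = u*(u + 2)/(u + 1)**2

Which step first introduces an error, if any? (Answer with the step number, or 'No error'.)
No error

All steps in this derivation are correct.
The final answer f'(u) = u*(u + 2)/(u + 1)**2 is valid.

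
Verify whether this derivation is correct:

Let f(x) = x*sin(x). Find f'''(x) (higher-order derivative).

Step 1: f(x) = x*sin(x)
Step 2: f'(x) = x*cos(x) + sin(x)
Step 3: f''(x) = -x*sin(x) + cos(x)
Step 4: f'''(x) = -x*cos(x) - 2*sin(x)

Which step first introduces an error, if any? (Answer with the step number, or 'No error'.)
Step 3

Step 3 is incorrect due to a wrong coefficient.
The step shows: -x*sin(x) + cos(x)
The correct value should be: -x*sin(x) + 2*cos(x)

Explanation: The coefficient 2 was incorrectly written as 1: the term 2*cos(x) was incorrectly written as cos(x)
The later steps are derived from this incorrect expression, so the error originates in Step 3.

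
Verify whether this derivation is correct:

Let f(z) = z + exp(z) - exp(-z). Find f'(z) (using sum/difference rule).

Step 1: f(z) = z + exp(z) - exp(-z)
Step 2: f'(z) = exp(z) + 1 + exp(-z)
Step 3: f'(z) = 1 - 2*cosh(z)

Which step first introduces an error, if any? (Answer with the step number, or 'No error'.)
Step 3

Step 3 is incorrect due to a sign flip.
The step shows: 1 - 2*cosh(z)
The correct value should be: 2*cosh(z) + 1

Explanation: The sign of one term was flipped: the term 2*cosh(z) was incorrectly written as -2*cosh(z)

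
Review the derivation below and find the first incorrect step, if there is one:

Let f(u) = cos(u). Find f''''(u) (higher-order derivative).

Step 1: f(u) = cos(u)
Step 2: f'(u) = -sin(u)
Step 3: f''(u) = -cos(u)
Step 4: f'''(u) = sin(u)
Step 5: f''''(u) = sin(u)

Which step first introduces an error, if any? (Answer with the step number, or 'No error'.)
Step 5

Step 5 is incorrect due to a wrong trig function.
The step shows: sin(u)
The correct value should be: cos(u)

Explanation: cos(u) was incorrectly written as sin(u): the term cos(u) was incorrectly written as sin(u)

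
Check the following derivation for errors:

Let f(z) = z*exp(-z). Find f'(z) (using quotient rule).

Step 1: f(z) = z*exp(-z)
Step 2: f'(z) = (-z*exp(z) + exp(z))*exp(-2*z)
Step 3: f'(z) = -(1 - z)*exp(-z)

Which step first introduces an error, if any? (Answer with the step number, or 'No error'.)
Step 3

Step 3 is incorrect due to a sign flip.
The step shows: -(1 - z)*exp(-z)
The correct value should be: (1 - z)*exp(-z)

Explanation: The sign of the whole expression was flipped: the term (1 - z)*exp(-z) was incorrectly written as -(1 - z)*exp(-z)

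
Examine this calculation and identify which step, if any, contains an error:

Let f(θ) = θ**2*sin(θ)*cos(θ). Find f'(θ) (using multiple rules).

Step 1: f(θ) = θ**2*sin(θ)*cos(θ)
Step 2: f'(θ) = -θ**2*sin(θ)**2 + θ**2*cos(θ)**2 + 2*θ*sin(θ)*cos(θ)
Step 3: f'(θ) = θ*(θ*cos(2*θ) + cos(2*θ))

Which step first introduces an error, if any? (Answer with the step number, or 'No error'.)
Step 3

Step 3 is incorrect due to a wrong trig function.
The step shows: θ*(θ*cos(2*θ) + cos(2*θ))
The correct value should be: θ*(θ*cos(2*θ) + sin(2*θ))

Explanation: sin(2*θ) was incorrectly written as cos(2*θ): the term θ*(θ*cos(2*θ) + sin(2*θ)) was incorrectly written as θ*(θ*cos(2*θ) + cos(2*θ))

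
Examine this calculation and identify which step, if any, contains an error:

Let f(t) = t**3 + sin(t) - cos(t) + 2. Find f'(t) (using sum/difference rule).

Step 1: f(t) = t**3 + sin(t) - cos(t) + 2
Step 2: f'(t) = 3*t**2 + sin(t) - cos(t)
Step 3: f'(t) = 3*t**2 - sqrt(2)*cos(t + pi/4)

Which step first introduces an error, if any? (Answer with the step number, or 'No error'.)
Step 2

Step 2 is incorrect due to a sign flip.
The step shows: 3*t**2 + sin(t) - cos(t)
The correct value should be: 3*t**2 + sin(t) + cos(t)

Explanation: The sign of one term was flipped: the term cos(t) was incorrectly written as -cos(t)
The later steps are derived from this incorrect expression, so the error originates in Step 2.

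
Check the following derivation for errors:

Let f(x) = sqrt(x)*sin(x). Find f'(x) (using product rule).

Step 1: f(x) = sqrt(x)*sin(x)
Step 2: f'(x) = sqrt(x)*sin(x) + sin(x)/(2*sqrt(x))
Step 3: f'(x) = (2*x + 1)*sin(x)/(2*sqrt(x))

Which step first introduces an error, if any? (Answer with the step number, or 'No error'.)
Step 2

Step 2 is incorrect due to a wrong trig function.
The step shows: sqrt(x)*sin(x) + sin(x)/(2*sqrt(x))
The correct value should be: sqrt(x)*cos(x) + sin(x)/(2*sqrt(x))

Explanation: cos(x) was incorrectly written as sin(x): the term sqrt(x)*cos(x) was incorrectly written as sqrt(x)*sin(x)
The later steps are derived from this incorrect expression, so the error originates in Step 2.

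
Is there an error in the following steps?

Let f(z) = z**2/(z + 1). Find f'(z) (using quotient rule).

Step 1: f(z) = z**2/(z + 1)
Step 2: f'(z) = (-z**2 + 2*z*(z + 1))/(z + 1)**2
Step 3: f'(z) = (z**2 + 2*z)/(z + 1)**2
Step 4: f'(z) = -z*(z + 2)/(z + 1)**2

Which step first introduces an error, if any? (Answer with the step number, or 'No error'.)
Step 4

Step 4 is incorrect due to a sign flip.
The step shows: -z*(z + 2)/(z + 1)**2
The correct value should be: z*(z + 2)/(z + 1)**2

Explanation: The sign of the whole expression was flipped: the term z*(z + 2)/(z + 1)**2 was incorrectly written as -z*(z + 2)/(z + 1)**2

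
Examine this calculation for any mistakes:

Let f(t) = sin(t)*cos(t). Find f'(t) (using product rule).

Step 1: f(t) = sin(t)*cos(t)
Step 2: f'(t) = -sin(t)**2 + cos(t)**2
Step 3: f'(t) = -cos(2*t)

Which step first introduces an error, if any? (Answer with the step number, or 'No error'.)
Step 3

Step 3 is incorrect due to a sign flip.
The step shows: -cos(2*t)
The correct value should be: cos(2*t)

Explanation: The sign of the whole expression was flipped: the term cos(2*t) was incorrectly written as -cos(2*t)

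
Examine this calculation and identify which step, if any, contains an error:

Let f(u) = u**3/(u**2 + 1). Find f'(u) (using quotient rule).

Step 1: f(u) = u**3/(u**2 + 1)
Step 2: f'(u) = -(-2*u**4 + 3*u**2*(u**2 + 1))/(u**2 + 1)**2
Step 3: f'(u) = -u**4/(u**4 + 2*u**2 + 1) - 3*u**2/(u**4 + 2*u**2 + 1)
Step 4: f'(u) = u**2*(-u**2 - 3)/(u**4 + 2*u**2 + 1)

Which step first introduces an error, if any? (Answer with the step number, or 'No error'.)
Step 2

Step 2 is incorrect due to a sign flip.
The step shows: -(-2*u**4 + 3*u**2*(u**2 + 1))/(u**2 + 1)**2
The correct value should be: (-2*u**4 + 3*u**2*(u**2 + 1))/(u**2 + 1)**2

Explanation: The sign of the whole expression was flipped: the term (-2*u**4 + 3*u**2*(u**2 + 1))/(u**2 + 1)**2 was incorrectly written as -(-2*u**4 + 3*u**2*(u**2 + 1))/(u**2 + 1)**2
The later steps are derived from this incorrect expression, so the error originates in Step 2.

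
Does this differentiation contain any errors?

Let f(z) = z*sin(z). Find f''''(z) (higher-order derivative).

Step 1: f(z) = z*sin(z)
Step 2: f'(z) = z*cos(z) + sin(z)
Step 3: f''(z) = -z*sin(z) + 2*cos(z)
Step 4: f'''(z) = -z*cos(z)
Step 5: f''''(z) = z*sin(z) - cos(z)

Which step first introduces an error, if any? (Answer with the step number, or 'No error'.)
Step 4

Step 4 is incorrect due to a dropped term.
The step shows: -z*cos(z)
The correct value should be: -z*cos(z) - 3*sin(z)

Explanation: A term was dropped: the term -3*sin(z) was incorrectly omitted
The later steps are derived from this incorrect expression, so the error originates in Step 4.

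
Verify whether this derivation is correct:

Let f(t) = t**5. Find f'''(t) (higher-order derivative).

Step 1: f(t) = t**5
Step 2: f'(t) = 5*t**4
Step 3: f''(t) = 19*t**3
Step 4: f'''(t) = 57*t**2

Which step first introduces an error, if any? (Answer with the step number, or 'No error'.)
Step 3

Step 3 is incorrect due to a wrong coefficient.
The step shows: 19*t**3
The correct value should be: 20*t**3

Explanation: The coefficient 20 was incorrectly written as 19: the term 20*t**3 was incorrectly written as 19*t**3
The later steps are derived from this incorrect expression, so the error originates in Step 3.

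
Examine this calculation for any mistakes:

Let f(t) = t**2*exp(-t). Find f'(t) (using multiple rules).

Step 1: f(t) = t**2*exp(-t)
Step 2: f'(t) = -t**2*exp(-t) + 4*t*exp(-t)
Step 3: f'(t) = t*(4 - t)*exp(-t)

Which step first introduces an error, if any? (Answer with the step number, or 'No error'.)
Step 2

Step 2 is incorrect due to a wrong coefficient.
The step shows: -t**2*exp(-t) + 4*t*exp(-t)
The correct value should be: -t**2*exp(-t) + 2*t*exp(-t)

Explanation: The coefficient 2 was incorrectly written as 4: the term 2*t*exp(-t) was incorrectly written as 4*t*exp(-t)
The later steps are derived from this incorrect expression, so the error originates in Step 2.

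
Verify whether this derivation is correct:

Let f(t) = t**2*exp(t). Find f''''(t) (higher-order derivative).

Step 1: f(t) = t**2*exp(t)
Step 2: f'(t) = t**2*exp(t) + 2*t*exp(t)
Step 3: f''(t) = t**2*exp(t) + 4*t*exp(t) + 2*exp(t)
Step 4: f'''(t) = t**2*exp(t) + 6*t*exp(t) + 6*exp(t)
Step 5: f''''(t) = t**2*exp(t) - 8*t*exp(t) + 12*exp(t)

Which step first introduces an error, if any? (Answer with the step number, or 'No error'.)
Step 5

Step 5 is incorrect due to a sign flip.
The step shows: t**2*exp(t) - 8*t*exp(t) + 12*exp(t)
The correct value should be: t**2*exp(t) + 8*t*exp(t) + 12*exp(t)

Explanation: The sign of one term was flipped: the term 8*t*exp(t) was incorrectly written as -8*t*exp(t)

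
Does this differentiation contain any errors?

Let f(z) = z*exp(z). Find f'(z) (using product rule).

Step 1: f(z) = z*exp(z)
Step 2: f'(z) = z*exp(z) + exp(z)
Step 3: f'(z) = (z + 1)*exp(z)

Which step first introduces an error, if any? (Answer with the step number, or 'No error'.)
No error

All steps in this derivation are correct.
The final answer f'(z) = (z + 1)*exp(z) is valid.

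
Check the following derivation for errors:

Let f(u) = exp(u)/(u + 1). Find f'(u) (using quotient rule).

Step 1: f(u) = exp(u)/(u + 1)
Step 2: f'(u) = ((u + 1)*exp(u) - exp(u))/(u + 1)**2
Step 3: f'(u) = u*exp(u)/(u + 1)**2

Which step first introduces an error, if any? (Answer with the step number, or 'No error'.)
No error

All steps in this derivation are correct.
The final answer f'(u) = u*exp(u)/(u + 1)**2 is valid.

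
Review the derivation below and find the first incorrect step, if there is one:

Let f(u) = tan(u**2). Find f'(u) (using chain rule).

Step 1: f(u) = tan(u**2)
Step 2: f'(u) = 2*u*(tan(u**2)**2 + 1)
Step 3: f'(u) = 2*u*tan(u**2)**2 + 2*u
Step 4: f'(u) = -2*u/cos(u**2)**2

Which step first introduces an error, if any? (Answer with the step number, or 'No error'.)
Step 4

Step 4 is incorrect due to a sign flip.
The step shows: -2*u/cos(u**2)**2
The correct value should be: 2*u/cos(u**2)**2

Explanation: The sign of the whole expression was flipped: the term 2*u/cos(u**2)**2 was incorrectly written as -2*u/cos(u**2)**2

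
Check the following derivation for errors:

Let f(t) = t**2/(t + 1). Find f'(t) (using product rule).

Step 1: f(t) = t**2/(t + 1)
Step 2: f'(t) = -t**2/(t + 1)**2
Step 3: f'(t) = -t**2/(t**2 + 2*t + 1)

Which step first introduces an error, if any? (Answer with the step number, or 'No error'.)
Step 2

Step 2 is incorrect due to a dropped term.
The step shows: -t**2/(t + 1)**2
The correct value should be: -t**2/(t + 1)**2 + 2*t/(t + 1)

Explanation: A term was dropped: the term 2*t/(t + 1) was incorrectly omitted
The later steps are derived from this incorrect expression, so the error originates in Step 2.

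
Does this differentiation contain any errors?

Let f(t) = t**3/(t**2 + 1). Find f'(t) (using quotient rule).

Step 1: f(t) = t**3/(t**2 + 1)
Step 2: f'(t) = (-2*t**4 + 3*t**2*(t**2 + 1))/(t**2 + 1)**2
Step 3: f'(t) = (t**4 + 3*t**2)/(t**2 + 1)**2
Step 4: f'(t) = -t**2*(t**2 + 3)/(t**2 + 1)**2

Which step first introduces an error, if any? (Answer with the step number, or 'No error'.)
Step 4

Step 4 is incorrect due to a sign flip.
The step shows: -t**2*(t**2 + 3)/(t**2 + 1)**2
The correct value should be: t**2*(t**2 + 3)/(t**2 + 1)**2

Explanation: The sign of the whole expression was flipped: the term t**2*(t**2 + 3)/(t**2 + 1)**2 was incorrectly written as -t**2*(t**2 + 3)/(t**2 + 1)**2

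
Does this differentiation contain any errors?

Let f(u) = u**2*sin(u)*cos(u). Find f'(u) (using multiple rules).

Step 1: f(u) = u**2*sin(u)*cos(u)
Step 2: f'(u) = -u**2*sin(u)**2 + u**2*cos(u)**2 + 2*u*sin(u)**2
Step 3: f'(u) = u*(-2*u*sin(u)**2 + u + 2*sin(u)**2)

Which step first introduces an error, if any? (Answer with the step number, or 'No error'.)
Step 2

Step 2 is incorrect due to a wrong trig function.
The step shows: -u**2*sin(u)**2 + u**2*cos(u)**2 + 2*u*sin(u)**2
The correct value should be: -u**2*sin(u)**2 + u**2*cos(u)**2 + 2*u*sin(u)*cos(u)

Explanation: cos(u) was incorrectly written as sin(u): the term 2*u*sin(u)*cos(u) was incorrectly written as 2*u*sin(u)**2
The later steps are derived from this incorrect expression, so the error originates in Step 2.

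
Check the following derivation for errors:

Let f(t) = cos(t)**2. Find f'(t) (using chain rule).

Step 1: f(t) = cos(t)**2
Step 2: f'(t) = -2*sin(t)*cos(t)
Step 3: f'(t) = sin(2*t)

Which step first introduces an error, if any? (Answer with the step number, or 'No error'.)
Step 3

Step 3 is incorrect due to a sign flip.
The step shows: sin(2*t)
The correct value should be: -sin(2*t)

Explanation: The sign of the whole expression was flipped: the term -sin(2*t) was incorrectly written as sin(2*t)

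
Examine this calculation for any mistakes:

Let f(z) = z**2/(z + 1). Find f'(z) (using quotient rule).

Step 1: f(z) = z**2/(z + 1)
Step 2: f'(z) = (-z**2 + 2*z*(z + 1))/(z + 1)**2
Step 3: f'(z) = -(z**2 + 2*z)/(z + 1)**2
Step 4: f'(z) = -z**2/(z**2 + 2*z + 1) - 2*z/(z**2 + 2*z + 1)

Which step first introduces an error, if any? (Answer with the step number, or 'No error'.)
Step 3

Step 3 is incorrect due to a sign flip.
The step shows: -(z**2 + 2*z)/(z + 1)**2
The correct value should be: (z**2 + 2*z)/(z + 1)**2

Explanation: The sign of the whole expression was flipped: the term (z**2 + 2*z)/(z + 1)**2 was incorrectly written as -(z**2 + 2*z)/(z + 1)**2
The later steps are derived from this incorrect expression, so the error originates in Step 3.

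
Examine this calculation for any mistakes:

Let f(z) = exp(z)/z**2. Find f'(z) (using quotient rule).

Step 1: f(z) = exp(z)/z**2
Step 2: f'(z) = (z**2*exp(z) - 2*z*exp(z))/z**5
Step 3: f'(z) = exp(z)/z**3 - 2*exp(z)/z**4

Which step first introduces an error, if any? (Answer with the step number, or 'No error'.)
Step 2

Step 2 is incorrect due to a wrong exponent.
The step shows: (z**2*exp(z) - 2*z*exp(z))/z**5
The correct value should be: (z**2*exp(z) - 2*z*exp(z))/z**4

Explanation: The exponent -4 on z was incorrectly written as -5: the term (z**2*exp(z) - 2*z*exp(z))/z**4 was incorrectly written as (z**2*exp(z) - 2*z*exp(z))/z**5
The later steps are derived from this incorrect expression, so the error originates in Step 2.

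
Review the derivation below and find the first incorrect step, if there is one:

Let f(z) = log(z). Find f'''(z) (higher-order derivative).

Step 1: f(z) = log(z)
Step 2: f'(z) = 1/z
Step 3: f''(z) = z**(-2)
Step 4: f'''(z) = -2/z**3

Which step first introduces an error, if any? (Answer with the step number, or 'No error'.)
Step 3

Step 3 is incorrect due to a sign flip.
The step shows: z**(-2)
The correct value should be: -1/z**2

Explanation: The sign of the whole expression was flipped: the term -1/z**2 was incorrectly written as z**(-2)
The later steps are derived from this incorrect expression, so the error originates in Step 3.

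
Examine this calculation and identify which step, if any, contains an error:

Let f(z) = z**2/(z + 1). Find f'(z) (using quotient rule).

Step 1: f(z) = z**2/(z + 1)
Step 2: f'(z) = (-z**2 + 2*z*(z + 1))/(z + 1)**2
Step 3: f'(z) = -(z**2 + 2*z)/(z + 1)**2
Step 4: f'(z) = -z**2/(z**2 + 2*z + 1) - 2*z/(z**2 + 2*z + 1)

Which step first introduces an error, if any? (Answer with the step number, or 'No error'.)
Step 3

Step 3 is incorrect due to a sign flip.
The step shows: -(z**2 + 2*z)/(z + 1)**2
The correct value should be: (z**2 + 2*z)/(z + 1)**2

Explanation: The sign of the whole expression was flipped: the term (z**2 + 2*z)/(z + 1)**2 was incorrectly written as -(z**2 + 2*z)/(z + 1)**2
The later steps are derived from this incorrect expression, so the error originates in Step 3.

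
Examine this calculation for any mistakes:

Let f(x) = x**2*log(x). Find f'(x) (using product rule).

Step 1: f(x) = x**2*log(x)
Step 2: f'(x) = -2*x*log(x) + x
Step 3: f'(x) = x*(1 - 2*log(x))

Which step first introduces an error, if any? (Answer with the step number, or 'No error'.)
Step 2

Step 2 is incorrect due to a sign flip.
The step shows: -2*x*log(x) + x
The correct value should be: 2*x*log(x) + x

Explanation: The sign of one term was flipped: the term 2*x*log(x) was incorrectly written as -2*x*log(x)
The later steps are derived from this incorrect expression, so the error originates in Step 2.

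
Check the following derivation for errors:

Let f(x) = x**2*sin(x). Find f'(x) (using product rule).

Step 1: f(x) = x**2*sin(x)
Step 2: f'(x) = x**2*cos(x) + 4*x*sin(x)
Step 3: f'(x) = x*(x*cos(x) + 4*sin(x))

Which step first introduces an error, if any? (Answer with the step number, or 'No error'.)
Step 2

Step 2 is incorrect due to a wrong coefficient.
The step shows: x**2*cos(x) + 4*x*sin(x)
The correct value should be: x**2*cos(x) + 2*x*sin(x)

Explanation: The coefficient 2 was incorrectly written as 4: the term 2*x*sin(x) was incorrectly written as 4*x*sin(x)
The later steps are derived from this incorrect expression, so the error originates in Step 2.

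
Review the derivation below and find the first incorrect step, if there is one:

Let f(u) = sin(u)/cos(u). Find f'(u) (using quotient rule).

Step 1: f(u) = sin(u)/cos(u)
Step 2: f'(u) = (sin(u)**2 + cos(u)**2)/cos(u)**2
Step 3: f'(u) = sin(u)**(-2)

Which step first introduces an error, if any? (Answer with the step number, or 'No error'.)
Step 3

Step 3 is incorrect due to a wrong trig function.
The step shows: sin(u)**(-2)
The correct value should be: cos(u)**(-2)

Explanation: cos(u) was incorrectly written as sin(u): the term cos(u)**(-2) was incorrectly written as sin(u)**(-2)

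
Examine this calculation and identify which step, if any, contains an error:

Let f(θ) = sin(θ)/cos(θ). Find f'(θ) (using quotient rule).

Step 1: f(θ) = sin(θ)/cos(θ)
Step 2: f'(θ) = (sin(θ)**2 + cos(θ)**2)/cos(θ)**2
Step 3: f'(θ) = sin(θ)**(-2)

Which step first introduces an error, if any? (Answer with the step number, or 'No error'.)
Step 3

Step 3 is incorrect due to a wrong trig function.
The step shows: sin(θ)**(-2)
The correct value should be: cos(θ)**(-2)

Explanation: cos(θ) was incorrectly written as sin(θ): the term cos(θ)**(-2) was incorrectly written as sin(θ)**(-2)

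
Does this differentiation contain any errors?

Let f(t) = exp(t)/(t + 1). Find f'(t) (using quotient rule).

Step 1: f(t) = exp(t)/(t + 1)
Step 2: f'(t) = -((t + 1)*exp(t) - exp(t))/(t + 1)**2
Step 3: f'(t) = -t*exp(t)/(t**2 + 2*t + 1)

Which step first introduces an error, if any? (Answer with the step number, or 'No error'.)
Step 2

Step 2 is incorrect due to a sign flip.
The step shows: -((t + 1)*exp(t) - exp(t))/(t + 1)**2
The correct value should be: ((t + 1)*exp(t) - exp(t))/(t + 1)**2

Explanation: The sign of the whole expression was flipped: the term ((t + 1)*exp(t) - exp(t))/(t + 1)**2 was incorrectly written as -((t + 1)*exp(t) - exp(t))/(t + 1)**2
The later steps are derived from this incorrect expression, so the error originates in Step 2.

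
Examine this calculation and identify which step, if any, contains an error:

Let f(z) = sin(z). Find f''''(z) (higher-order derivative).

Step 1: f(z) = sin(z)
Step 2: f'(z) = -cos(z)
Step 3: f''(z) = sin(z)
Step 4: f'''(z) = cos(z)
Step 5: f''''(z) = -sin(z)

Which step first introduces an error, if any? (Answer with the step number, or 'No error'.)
Step 2

Step 2 is incorrect due to a sign flip.
The step shows: -cos(z)
The correct value should be: cos(z)

Explanation: The sign of the whole expression was flipped: the term cos(z) was incorrectly written as -cos(z)
The later steps are derived from this incorrect expression, so the error originates in Step 2.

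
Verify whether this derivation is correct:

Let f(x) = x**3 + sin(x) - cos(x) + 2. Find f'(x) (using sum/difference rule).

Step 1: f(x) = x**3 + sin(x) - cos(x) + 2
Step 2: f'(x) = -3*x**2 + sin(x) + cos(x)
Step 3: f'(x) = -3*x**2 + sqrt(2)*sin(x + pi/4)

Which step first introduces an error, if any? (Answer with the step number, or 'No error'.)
Step 2

Step 2 is incorrect due to a sign flip.
The step shows: -3*x**2 + sin(x) + cos(x)
The correct value should be: 3*x**2 + sin(x) + cos(x)

Explanation: The sign of one term was flipped: the term 3*x**2 was incorrectly written as -3*x**2
The later steps are derived from this incorrect expression, so the error originates in Step 2.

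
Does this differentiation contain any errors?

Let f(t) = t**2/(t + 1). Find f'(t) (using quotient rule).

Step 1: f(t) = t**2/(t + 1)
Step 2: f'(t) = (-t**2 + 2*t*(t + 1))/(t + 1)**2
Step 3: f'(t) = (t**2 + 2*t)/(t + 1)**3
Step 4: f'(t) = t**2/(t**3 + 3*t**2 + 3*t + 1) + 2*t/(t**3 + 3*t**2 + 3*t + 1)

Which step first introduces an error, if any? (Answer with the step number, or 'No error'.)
Step 3

Step 3 is incorrect due to a wrong exponent.
The step shows: (t**2 + 2*t)/(t + 1)**3
The correct value should be: (t**2 + 2*t)/(t + 1)**2

Explanation: The exponent -2 on t + 1 was incorrectly written as -3: the term (t**2 + 2*t)/(t + 1)**2 was incorrectly written as (t**2 + 2*t)/(t + 1)**3
The later steps are derived from this incorrect expression, so the error originates in Step 3.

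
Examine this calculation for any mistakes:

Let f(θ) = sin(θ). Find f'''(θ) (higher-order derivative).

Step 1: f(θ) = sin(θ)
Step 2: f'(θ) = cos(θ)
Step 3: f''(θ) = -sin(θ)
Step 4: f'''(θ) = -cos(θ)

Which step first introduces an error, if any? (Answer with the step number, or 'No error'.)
No error

All steps in this derivation are correct.
The final answer f'''(θ) = -cos(θ) is valid.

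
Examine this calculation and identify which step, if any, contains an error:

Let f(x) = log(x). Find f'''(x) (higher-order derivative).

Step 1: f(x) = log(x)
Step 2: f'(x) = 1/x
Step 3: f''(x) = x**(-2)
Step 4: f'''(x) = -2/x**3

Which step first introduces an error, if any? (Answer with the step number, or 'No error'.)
Step 3

Step 3 is incorrect due to a sign flip.
The step shows: x**(-2)
The correct value should be: -1/x**2

Explanation: The sign of the whole expression was flipped: the term -1/x**2 was incorrectly written as x**(-2)
The later steps are derived from this incorrect expression, so the error originates in Step 3.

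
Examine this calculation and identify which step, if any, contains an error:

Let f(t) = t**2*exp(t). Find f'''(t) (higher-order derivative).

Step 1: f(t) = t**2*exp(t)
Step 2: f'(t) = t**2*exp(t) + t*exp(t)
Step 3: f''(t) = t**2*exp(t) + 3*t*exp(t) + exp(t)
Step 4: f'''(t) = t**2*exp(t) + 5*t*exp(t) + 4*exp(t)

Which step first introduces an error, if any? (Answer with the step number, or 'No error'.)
Step 2

Step 2 is incorrect due to a wrong coefficient.
The step shows: t**2*exp(t) + t*exp(t)
The correct value should be: t**2*exp(t) + 2*t*exp(t)

Explanation: The coefficient 2 was incorrectly written as 1: the term 2*t*exp(t) was incorrectly written as t*exp(t)
The later steps are derived from this incorrect expression, so the error originates in Step 2.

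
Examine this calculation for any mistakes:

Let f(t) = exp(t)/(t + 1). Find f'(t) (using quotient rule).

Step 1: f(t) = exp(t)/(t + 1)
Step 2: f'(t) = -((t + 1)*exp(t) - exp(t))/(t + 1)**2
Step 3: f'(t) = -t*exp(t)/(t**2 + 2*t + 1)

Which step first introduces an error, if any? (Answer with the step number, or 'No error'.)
Step 2

Step 2 is incorrect due to a sign flip.
The step shows: -((t + 1)*exp(t) - exp(t))/(t + 1)**2
The correct value should be: ((t + 1)*exp(t) - exp(t))/(t + 1)**2

Explanation: The sign of the whole expression was flipped: the term ((t + 1)*exp(t) - exp(t))/(t + 1)**2 was incorrectly written as -((t + 1)*exp(t) - exp(t))/(t + 1)**2
The later steps are derived from this incorrect expression, so the error originates in Step 2.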